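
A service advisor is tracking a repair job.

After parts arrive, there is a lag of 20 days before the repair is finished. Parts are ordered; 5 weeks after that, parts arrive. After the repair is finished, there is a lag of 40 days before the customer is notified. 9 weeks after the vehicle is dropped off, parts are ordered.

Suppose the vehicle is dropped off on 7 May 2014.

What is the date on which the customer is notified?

12 October 2014

The vehicle is dropped off: May 7, 2014.
Parts are ordered: May 7, 2014 + 9 weeks = Jul 9, 2014.
Parts arrive: Jul 9, 2014 + 5 weeks = Aug 13, 2014.
The repair is finished: Aug 13, 2014 + 20 days = Sep 2, 2014.
The customer is notified: Sep 2, 2014 + 40 days = Oct 12, 2014.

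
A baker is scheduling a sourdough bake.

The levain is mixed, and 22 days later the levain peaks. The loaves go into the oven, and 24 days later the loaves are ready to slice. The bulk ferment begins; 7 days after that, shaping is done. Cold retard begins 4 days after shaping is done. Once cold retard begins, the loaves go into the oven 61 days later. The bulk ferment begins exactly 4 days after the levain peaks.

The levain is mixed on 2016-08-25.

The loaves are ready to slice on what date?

2016-12-25

The levain is mixed: Aug 25, 2016.
The levain peaks: Aug 25, 2016 + 22 days = Sep 16, 2016.
The bulk ferment begins: Sep 16, 2016 + 4 days = Sep 20, 2016.
Shaping is done: Sep 20, 2016 + 7 days = Sep 27, 2016.
Cold retard begins: Sep 27, 2016 + 4 days = Oct 1, 2016.
The loaves go into the oven: Oct 1, 2016 + 61 days = Dec 1, 2016.
The loaves are ready to slice: Dec 1, 2016 + 24 days = Dec 25, 2016.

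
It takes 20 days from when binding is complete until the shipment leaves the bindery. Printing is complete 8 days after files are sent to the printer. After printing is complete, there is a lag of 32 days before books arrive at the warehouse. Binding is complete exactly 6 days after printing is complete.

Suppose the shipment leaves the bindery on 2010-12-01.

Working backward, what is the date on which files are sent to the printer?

2010-10-28

The shipment leaves the bindery: Dec 1, 2010.
Binding is complete: Dec 1, 2010 − 20 days = Nov 11, 2010.
Printing is complete: Nov 11, 2010 − 6 days = Nov 5, 2010.
Files are sent to the printer: Nov 5, 2010 − 8 days = Oct 28, 2010.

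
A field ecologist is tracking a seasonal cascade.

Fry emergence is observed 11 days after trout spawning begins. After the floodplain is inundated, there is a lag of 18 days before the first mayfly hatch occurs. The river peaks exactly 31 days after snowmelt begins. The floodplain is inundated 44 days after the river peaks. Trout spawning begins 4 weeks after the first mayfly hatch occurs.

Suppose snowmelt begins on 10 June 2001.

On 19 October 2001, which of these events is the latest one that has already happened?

Snowmelt begins: Jun 10, 2001.
The river peaks: Jun 10, 2001 + 31 days = Jul 11, 2001.
The floodplain is inundated: Jul 11, 2001 + 44 days = Aug 24, 2001.
The first mayfly hatch occurs: Aug 24, 2001 + 18 days = Sep 11, 2001.
Trout spawning begins: Sep 11, 2001 + 4 weeks = Oct 9, 2001.
Fry emergence is observed: Oct 9, 2001 + 11 days = Oct 20, 2001.
Oct 19, 2001 falls between when trout spawning begins (Oct 9, 2001) and when fry emergence is observed (Oct 20, 2001).

Trout spawning begins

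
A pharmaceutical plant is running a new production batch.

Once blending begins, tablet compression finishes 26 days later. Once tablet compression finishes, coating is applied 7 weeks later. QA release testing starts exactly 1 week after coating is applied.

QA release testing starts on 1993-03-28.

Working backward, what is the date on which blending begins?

QA release testing starts: Mar 28, 1993.
Coating is applied: Mar 28, 1993 − 1 week = Mar 21, 1993.
Tablet compression finishes: Mar 21, 1993 − 7 weeks = Jan 31, 1993.
Blending begins: Jan 31, 1993 − 26 days = Jan 5, 1993.

1993-01-05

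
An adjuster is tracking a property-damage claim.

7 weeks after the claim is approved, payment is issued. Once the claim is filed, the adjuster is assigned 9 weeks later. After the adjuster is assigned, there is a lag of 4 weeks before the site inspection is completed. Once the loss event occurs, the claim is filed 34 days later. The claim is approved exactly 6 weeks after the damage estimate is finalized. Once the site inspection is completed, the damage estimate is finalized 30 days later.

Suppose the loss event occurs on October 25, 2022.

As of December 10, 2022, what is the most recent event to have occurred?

The loss event occurs: Oct 25, 2022.
The claim is filed: Oct 25, 2022 + 34 days = Nov 28, 2022.
The adjuster is assigned: Nov 28, 2022 + 9 weeks = Jan 30, 2023.
The site inspection is completed: Jan 30, 2023 + 4 weeks = Feb 27, 2023.
The damage estimate is finalized: Feb 27, 2023 + 30 days = Mar 29, 2023.
The claim is approved: Mar 29, 2023 + 6 weeks = May 10, 2023.
Payment is issued: May 10, 2023 + 7 weeks = Jun 28, 2023.
Dec 10, 2022 falls between when the claim is filed (Nov 28, 2022) and when the adjuster is assigned (Jan 30, 2023).

The claim is filed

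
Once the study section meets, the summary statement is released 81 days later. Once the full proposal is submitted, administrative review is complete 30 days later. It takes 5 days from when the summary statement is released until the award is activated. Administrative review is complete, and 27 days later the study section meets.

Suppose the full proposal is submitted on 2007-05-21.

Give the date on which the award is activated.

The full proposal is submitted: May 21, 2007.
Administrative review is complete: May 21, 2007 + 30 days = Jun 20, 2007.
The study section meets: Jun 20, 2007 + 27 days = Jul 17, 2007.
The summary statement is released: Jul 17, 2007 + 81 days = Oct 6, 2007.
The award is activated: Oct 6, 2007 + 5 days = Oct 11, 2007.

2007-10-11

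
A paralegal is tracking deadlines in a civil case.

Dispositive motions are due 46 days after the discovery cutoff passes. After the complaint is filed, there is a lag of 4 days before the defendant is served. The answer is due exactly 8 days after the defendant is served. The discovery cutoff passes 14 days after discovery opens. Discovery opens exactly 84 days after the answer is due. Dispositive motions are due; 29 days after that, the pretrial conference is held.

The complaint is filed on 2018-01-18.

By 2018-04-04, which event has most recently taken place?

The answer is due

The complaint is filed: Jan 18, 2018.
The defendant is served: Jan 18, 2018 + 4 days = Jan 22, 2018.
The answer is due: Jan 22, 2018 + 8 days = Jan 30, 2018.
Discovery opens: Jan 30, 2018 + 84 days = Apr 24, 2018.
The discovery cutoff passes: Apr 24, 2018 + 14 days = May 8, 2018.
Dispositive motions are due: May 8, 2018 + 46 days = Jun 23, 2018.
The pretrial conference is held: Jun 23, 2018 + 29 days = Jul 22, 2018.
Apr 4, 2018 falls between when the answer is due (Jan 30, 2018) and when discovery opens (Apr 24, 2018).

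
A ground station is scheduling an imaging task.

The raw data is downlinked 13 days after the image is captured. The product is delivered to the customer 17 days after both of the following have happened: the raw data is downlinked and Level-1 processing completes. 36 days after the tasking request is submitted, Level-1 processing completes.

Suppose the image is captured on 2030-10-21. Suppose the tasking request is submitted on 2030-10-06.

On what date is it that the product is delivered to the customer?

2030-11-28

The image is captured: Oct 21, 2030.
The raw data is downlinked: Oct 21, 2030 + 13 days = Nov 3, 2030.
The tasking request is submitted: Oct 6, 2030.
Level-1 processing completes: Oct 6, 2030 + 36 days = Nov 11, 2030.
Both prerequisites met — the raw data is downlinked (Nov 3, 2030), Level-1 processing completes (Nov 11, 2030); the later is Nov 11, 2030.
The product is delivered to the customer: Nov 11, 2030 + 17 days = Nov 28, 2030.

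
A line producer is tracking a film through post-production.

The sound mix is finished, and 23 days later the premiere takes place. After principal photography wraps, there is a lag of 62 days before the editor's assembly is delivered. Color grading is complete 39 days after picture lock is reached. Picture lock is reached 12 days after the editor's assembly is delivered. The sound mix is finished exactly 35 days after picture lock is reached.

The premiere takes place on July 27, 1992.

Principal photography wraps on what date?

March 17, 1992

The premiere takes place: Jul 27, 1992.
The sound mix is finished: Jul 27, 1992 − 23 days = Jul 4, 1992.
Picture lock is reached: Jul 4, 1992 − 35 days = May 30, 1992.
The editor's assembly is delivered: May 30, 1992 − 12 days = May 18, 1992.
Principal photography wraps: May 18, 1992 − 62 days = Mar 17, 1992.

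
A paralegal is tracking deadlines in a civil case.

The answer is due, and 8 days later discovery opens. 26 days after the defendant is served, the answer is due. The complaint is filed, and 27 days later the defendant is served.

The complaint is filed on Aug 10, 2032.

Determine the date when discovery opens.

The complaint is filed: Aug 10, 2032.
The defendant is served: Aug 10, 2032 + 27 days = Sep 6, 2032.
The answer is due: Sep 6, 2032 + 26 days = Oct 2, 2032.
Discovery opens: Oct 2, 2032 + 8 days = Oct 10, 2032.

Oct 10, 2032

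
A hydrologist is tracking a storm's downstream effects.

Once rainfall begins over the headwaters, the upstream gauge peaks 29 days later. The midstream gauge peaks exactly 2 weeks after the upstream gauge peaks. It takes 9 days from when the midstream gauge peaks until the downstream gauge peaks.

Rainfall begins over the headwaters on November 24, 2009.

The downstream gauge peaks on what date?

Rainfall begins over the headwaters: Nov 24, 2009.
The upstream gauge peaks: Nov 24, 2009 + 29 days = Dec 23, 2009.
The midstream gauge peaks: Dec 23, 2009 + 2 weeks = Jan 6, 2010.
The downstream gauge peaks: Jan 6, 2010 + 9 days = Jan 15, 2010.

January 15, 2010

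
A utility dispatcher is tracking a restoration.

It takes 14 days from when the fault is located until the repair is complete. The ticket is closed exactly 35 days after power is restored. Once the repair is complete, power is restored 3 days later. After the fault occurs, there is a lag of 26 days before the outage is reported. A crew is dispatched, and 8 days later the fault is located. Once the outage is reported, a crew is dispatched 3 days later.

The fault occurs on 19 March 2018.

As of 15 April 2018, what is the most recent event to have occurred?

The outage is reported

The fault occurs: Mar 19, 2018.
The outage is reported: Mar 19, 2018 + 26 days = Apr 14, 2018.
A crew is dispatched: Apr 14, 2018 + 3 days = Apr 17, 2018.
The fault is located: Apr 17, 2018 + 8 days = Apr 25, 2018.
The repair is complete: Apr 25, 2018 + 14 days = May 9, 2018.
Power is restored: May 9, 2018 + 3 days = May 12, 2018.
The ticket is closed: May 12, 2018 + 35 days = Jun 16, 2018.
Apr 15, 2018 falls between when the outage is reported (Apr 14, 2018) and when a crew is dispatched (Apr 17, 2018).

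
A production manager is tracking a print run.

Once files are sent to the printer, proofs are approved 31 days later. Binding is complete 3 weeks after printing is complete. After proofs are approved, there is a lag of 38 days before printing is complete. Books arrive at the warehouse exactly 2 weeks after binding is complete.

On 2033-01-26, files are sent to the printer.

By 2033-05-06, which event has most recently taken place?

Binding is complete

Files are sent to the printer: Jan 26, 2033.
Proofs are approved: Jan 26, 2033 + 31 days = Feb 26, 2033.
Printing is complete: Feb 26, 2033 + 38 days = Apr 5, 2033.
Binding is complete: Apr 5, 2033 + 3 weeks = Apr 26, 2033.
Books arrive at the warehouse: Apr 26, 2033 + 2 weeks = May 10, 2033.
May 6, 2033 falls between when binding is complete (Apr 26, 2033) and when books arrive at the warehouse (May 10, 2033).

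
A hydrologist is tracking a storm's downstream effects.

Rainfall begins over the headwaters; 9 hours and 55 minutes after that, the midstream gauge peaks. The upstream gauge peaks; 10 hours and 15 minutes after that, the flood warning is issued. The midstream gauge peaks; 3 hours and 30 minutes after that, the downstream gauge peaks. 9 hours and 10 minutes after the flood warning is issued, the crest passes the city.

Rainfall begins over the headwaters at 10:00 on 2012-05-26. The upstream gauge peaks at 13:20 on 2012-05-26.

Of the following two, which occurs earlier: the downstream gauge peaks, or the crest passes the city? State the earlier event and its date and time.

The downstream gauge peaks — 23:25 on 2012-05-26

Rainfall begins over the headwaters: 10:00 May 26, 2012.
The midstream gauge peaks: 10:00 May 26, 2012 + 9h55m = 19:55 May 26, 2012.
The downstream gauge peaks: 19:55 May 26, 2012 + 3h30m = 23:25 May 26, 2012.
The upstream gauge peaks: 13:20 May 26, 2012.
The flood warning is issued: 13:20 May 26, 2012 + 10h15m = 23:35 May 26, 2012.
The crest passes the city: 23:35 May 26, 2012 + 9h10m = 08:45 May 27, 2012.
Comparing: the downstream gauge peaks at 23:25 May 26, 2012 vs the crest passes the city at 08:45 May 27, 2012. Earlier: the downstream gauge peaks.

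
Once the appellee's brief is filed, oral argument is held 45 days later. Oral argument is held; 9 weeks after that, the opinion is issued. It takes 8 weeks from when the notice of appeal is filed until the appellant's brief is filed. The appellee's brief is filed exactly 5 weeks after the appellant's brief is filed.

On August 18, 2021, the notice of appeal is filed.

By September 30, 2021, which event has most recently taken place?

The notice of appeal is filed: Aug 18, 2021.
The appellant's brief is filed: Aug 18, 2021 + 8 weeks = Oct 13, 2021.
The appellee's brief is filed: Oct 13, 2021 + 5 weeks = Nov 17, 2021.
Oral argument is held: Nov 17, 2021 + 45 days = Jan 1, 2022.
The opinion is issued: Jan 1, 2022 + 9 weeks = Mar 5, 2022.
Sep 30, 2021 falls between when the notice of appeal is filed (Aug 18, 2021) and when the appellant's brief is filed (Oct 13, 2021).

The notice of appeal is filed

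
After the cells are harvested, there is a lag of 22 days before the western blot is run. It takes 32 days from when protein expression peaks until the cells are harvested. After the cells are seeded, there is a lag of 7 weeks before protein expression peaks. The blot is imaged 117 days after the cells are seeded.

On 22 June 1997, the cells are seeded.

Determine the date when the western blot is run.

The cells are seeded: Jun 22, 1997.
Protein expression peaks: Jun 22, 1997 + 7 weeks = Aug 10, 1997.
The cells are harvested: Aug 10, 1997 + 32 days = Sep 11, 1997.
The western blot is run: Sep 11, 1997 + 22 days = Oct 3, 1997.

3 October 1997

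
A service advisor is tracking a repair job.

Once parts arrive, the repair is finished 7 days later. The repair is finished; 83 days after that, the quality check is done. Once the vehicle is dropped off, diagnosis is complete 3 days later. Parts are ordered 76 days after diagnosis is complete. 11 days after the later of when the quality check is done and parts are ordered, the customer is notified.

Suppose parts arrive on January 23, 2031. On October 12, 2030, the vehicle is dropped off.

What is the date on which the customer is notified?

Parts arrive: Jan 23, 2031.
The repair is finished: Jan 23, 2031 + 7 days = Jan 30, 2031.
The quality check is done: Jan 30, 2031 + 83 days = Apr 23, 2031.
The vehicle is dropped off: Oct 12, 2030.
Diagnosis is complete: Oct 12, 2030 + 3 days = Oct 15, 2030.
Parts are ordered: Oct 15, 2030 + 76 days = Dec 30, 2030.
Both prerequisites met — the quality check is done (Apr 23, 2031), parts are ordered (Dec 30, 2030); the later is Apr 23, 2031.
The customer is notified: Apr 23, 2031 + 11 days = May 4, 2031.

May 4, 2031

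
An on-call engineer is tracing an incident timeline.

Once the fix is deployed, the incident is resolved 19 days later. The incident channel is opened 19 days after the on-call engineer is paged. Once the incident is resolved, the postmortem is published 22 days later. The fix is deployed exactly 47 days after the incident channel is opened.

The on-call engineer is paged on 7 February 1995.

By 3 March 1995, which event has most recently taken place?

The incident channel is opened

The on-call engineer is paged: Feb 7, 1995.
The incident channel is opened: Feb 7, 1995 + 19 days = Feb 26, 1995.
The fix is deployed: Feb 26, 1995 + 47 days = Apr 14, 1995.
The incident is resolved: Apr 14, 1995 + 19 days = May 3, 1995.
The postmortem is published: May 3, 1995 + 22 days = May 25, 1995.
Mar 3, 1995 falls between when the incident channel is opened (Feb 26, 1995) and when the fix is deployed (Apr 14, 1995).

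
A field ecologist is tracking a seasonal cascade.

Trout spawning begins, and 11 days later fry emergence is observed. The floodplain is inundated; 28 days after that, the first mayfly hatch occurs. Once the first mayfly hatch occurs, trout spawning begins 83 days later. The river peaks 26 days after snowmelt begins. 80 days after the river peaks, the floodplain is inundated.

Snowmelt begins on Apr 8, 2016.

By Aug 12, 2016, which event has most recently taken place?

Snowmelt begins: Apr 8, 2016.
The river peaks: Apr 8, 2016 + 26 days = May 4, 2016.
The floodplain is inundated: May 4, 2016 + 80 days = Jul 23, 2016.
The first mayfly hatch occurs: Jul 23, 2016 + 28 days = Aug 20, 2016.
Trout spawning begins: Aug 20, 2016 + 83 days = Nov 11, 2016.
Fry emergence is observed: Nov 11, 2016 + 11 days = Nov 22, 2016.
Aug 12, 2016 falls between when the floodplain is inundated (Jul 23, 2016) and when the first mayfly hatch occurs (Aug 20, 2016).

The floodplain is inundated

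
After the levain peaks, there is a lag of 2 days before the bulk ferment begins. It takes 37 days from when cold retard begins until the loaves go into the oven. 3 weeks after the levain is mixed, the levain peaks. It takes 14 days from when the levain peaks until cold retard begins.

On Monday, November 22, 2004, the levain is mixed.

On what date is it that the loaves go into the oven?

The levain is mixed: Nov 22, 2004.
The levain peaks: Nov 22, 2004 + 3 weeks = Dec 13, 2004.
Cold retard begins: Dec 13, 2004 + 14 days = Dec 27, 2004.
The loaves go into the oven: Dec 27, 2004 + 37 days = Feb 2, 2005.

Wednesday, February 2, 2005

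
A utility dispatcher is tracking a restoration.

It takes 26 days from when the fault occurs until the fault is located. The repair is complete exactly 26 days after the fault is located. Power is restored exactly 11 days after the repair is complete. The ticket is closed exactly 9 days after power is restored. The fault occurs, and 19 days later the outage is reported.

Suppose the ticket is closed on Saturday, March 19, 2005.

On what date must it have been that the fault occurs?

The ticket is closed: Mar 19, 2005.
Power is restored: Mar 19, 2005 − 9 days = Mar 10, 2005.
The repair is complete: Mar 10, 2005 − 11 days = Feb 27, 2005.
The fault is located: Feb 27, 2005 − 26 days = Feb 1, 2005.
The fault occurs: Feb 1, 2005 − 26 days = Jan 6, 2005.

Thursday, January 6, 2005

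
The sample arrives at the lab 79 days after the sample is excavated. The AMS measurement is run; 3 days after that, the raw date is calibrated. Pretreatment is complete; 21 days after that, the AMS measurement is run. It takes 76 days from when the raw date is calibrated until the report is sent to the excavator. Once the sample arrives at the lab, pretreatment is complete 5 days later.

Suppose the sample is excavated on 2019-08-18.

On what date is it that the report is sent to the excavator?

2020-02-18

The sample is excavated: Aug 18, 2019.
The sample arrives at the lab: Aug 18, 2019 + 79 days = Nov 5, 2019.
Pretreatment is complete: Nov 5, 2019 + 5 days = Nov 10, 2019.
The AMS measurement is run: Nov 10, 2019 + 21 days = Dec 1, 2019.
The raw date is calibrated: Dec 1, 2019 + 3 days = Dec 4, 2019.
The report is sent to the excavator: Dec 4, 2019 + 76 days = Feb 18, 2020.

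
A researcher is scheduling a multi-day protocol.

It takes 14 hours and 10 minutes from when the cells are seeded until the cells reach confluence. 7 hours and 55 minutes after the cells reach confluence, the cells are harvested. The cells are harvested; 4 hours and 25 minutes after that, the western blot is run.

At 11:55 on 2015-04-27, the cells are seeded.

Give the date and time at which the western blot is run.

The cells are seeded: 11:55 Apr 27, 2015.
The cells reach confluence: 11:55 Apr 27, 2015 + 14h10m = 02:05 Apr 28, 2015.
The cells are harvested: 02:05 Apr 28, 2015 + 7h55m = 10:00 Apr 28, 2015.
The western blot is run: 10:00 Apr 28, 2015 + 4h25m = 14:25 Apr 28, 2015.

14:25 on 2015-04-28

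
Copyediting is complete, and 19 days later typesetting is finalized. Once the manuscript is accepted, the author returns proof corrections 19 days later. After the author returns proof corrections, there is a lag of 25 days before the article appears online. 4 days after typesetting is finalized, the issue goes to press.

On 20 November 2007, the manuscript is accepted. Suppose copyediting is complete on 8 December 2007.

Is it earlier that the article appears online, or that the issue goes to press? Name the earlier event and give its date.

The manuscript is accepted: Nov 20, 2007.
The author returns proof corrections: Nov 20, 2007 + 19 days = Dec 9, 2007.
The article appears online: Dec 9, 2007 + 25 days = Jan 3, 2008.
Copyediting is complete: Dec 8, 2007.
Typesetting is finalized: Dec 8, 2007 + 19 days = Dec 27, 2007.
The issue goes to press: Dec 27, 2007 + 4 days = Dec 31, 2007.
Comparing: the article appears online on Jan 3, 2008 vs the issue goes to press on Dec 31, 2007. Earlier: the issue goes to press.

The issue goes to press — 31 December 2007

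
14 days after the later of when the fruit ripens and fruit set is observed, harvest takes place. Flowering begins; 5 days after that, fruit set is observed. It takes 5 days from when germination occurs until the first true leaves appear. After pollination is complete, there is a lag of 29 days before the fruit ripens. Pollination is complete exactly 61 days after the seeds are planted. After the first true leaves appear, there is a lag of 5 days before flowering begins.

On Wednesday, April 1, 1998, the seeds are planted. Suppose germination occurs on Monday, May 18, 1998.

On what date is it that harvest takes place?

Tuesday, July 14, 1998

The seeds are planted: Apr 1, 1998.
Pollination is complete: Apr 1, 1998 + 61 days = Jun 1, 1998.
The fruit ripens: Jun 1, 1998 + 29 days = Jun 30, 1998.
Germination occurs: May 18, 1998.
The first true leaves appear: May 18, 1998 + 5 days = May 23, 1998.
Flowering begins: May 23, 1998 + 5 days = May 28, 1998.
Fruit set is observed: May 28, 1998 + 5 days = Jun 2, 1998.
Both prerequisites met — the fruit ripens (Jun 30, 1998), fruit set is observed (Jun 2, 1998); the later is Jun 30, 1998.
Harvest takes place: Jun 30, 1998 + 14 days = Jul 14, 1998.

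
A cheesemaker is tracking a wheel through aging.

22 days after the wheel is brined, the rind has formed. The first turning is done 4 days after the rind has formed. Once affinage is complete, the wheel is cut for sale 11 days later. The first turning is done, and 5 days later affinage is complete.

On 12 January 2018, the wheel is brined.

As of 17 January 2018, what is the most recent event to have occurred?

The wheel is brined: Jan 12, 2018.
The rind has formed: Jan 12, 2018 + 22 days = Feb 3, 2018.
The first turning is done: Feb 3, 2018 + 4 days = Feb 7, 2018.
Affinage is complete: Feb 7, 2018 + 5 days = Feb 12, 2018.
The wheel is cut for sale: Feb 12, 2018 + 11 days = Feb 23, 2018.
Jan 17, 2018 falls between when the wheel is brined (Jan 12, 2018) and when the rind has formed (Feb 3, 2018).

The wheel is brined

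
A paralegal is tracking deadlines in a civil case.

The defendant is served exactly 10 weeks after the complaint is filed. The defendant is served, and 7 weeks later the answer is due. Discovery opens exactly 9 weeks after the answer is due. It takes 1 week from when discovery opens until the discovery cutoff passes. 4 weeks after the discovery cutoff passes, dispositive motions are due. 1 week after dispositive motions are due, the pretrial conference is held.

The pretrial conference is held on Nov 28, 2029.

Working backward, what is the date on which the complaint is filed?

Apr 18, 2029

The pretrial conference is held: Nov 28, 2029.
Dispositive motions are due: Nov 28, 2029 − 1 week = Nov 21, 2029.
The discovery cutoff passes: Nov 21, 2029 − 4 weeks = Oct 24, 2029.
Discovery opens: Oct 24, 2029 − 1 week = Oct 17, 2029.
The answer is due: Oct 17, 2029 − 9 weeks = Aug 15, 2029.
The defendant is served: Aug 15, 2029 − 7 weeks = Jun 27, 2029.
The complaint is filed: Jun 27, 2029 − 10 weeks = Apr 18, 2029.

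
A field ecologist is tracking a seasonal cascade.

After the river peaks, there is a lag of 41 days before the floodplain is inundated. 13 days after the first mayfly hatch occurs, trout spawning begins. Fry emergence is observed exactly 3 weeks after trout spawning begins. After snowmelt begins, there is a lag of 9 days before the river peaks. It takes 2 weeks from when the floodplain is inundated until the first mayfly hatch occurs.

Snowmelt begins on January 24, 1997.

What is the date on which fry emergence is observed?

Snowmelt begins: Jan 24, 1997.
The river peaks: Jan 24, 1997 + 9 days = Feb 2, 1997.
The floodplain is inundated: Feb 2, 1997 + 41 days = Mar 15, 1997.
The first mayfly hatch occurs: Mar 15, 1997 + 2 weeks = Mar 29, 1997.
Trout spawning begins: Mar 29, 1997 + 13 days = Apr 11, 1997.
Fry emergence is observed: Apr 11, 1997 + 3 weeks = May 2, 1997.

May 2, 1997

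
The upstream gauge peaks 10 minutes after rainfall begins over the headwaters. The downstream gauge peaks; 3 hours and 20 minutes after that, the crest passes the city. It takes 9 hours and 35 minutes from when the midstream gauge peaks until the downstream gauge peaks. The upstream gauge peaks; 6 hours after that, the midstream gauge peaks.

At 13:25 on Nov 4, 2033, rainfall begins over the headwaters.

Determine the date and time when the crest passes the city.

08:30 on Nov 5, 2033

Rainfall begins over the headwaters: 13:25 Nov 4, 2033.
The upstream gauge peaks: 13:25 Nov 4, 2033 + 10m = 13:35 Nov 4, 2033.
The midstream gauge peaks: 13:35 Nov 4, 2033 + 6h = 19:35 Nov 4, 2033.
The downstream gauge peaks: 19:35 Nov 4, 2033 + 9h35m = 05:10 Nov 5, 2033.
The crest passes the city: 05:10 Nov 5, 2033 + 3h20m = 08:30 Nov 5, 2033.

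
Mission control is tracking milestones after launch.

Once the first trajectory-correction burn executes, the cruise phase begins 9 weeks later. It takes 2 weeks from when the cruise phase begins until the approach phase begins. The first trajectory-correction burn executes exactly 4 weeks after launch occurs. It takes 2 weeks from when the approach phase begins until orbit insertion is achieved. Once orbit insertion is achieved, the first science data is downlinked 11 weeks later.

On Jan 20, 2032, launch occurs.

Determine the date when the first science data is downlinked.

Aug 3, 2032

Launch occurs: Jan 20, 2032.
The first trajectory-correction burn executes: Jan 20, 2032 + 4 weeks = Feb 17, 2032.
The cruise phase begins: Feb 17, 2032 + 9 weeks = Apr 20, 2032.
The approach phase begins: Apr 20, 2032 + 2 weeks = May 4, 2032.
Orbit insertion is achieved: May 4, 2032 + 2 weeks = May 18, 2032.
The first science data is downlinked: May 18, 2032 + 11 weeks = Aug 3, 2032.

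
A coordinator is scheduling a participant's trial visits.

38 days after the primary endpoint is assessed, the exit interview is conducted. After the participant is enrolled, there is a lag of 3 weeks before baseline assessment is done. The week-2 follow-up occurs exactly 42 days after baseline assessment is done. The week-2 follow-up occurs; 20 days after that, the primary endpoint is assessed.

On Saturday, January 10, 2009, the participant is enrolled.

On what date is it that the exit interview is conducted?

The participant is enrolled: Jan 10, 2009.
Baseline assessment is done: Jan 10, 2009 + 3 weeks = Jan 31, 2009.
The week-2 follow-up occurs: Jan 31, 2009 + 42 days = Mar 14, 2009.
The primary endpoint is assessed: Mar 14, 2009 + 20 days = Apr 3, 2009.
The exit interview is conducted: Apr 3, 2009 + 38 days = May 11, 2009.

Monday, May 11, 2009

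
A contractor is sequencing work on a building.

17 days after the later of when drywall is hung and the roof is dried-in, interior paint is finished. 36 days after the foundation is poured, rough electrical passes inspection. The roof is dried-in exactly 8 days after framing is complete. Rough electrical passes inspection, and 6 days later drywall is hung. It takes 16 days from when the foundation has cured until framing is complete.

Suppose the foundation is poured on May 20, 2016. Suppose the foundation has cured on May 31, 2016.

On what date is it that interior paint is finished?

The foundation is poured: May 20, 2016.
Rough electrical passes inspection: May 20, 2016 + 36 days = Jun 25, 2016.
Drywall is hung: Jun 25, 2016 + 6 days = Jul 1, 2016.
The foundation has cured: May 31, 2016.
Framing is complete: May 31, 2016 + 16 days = Jun 16, 2016.
The roof is dried-in: Jun 16, 2016 + 8 days = Jun 24, 2016.
Both prerequisites met — drywall is hung (Jul 1, 2016), the roof is dried-in (Jun 24, 2016); the later is Jul 1, 2016.
Interior paint is finished: Jul 1, 2016 + 17 days = Jul 18, 2016.

Jul 18, 2016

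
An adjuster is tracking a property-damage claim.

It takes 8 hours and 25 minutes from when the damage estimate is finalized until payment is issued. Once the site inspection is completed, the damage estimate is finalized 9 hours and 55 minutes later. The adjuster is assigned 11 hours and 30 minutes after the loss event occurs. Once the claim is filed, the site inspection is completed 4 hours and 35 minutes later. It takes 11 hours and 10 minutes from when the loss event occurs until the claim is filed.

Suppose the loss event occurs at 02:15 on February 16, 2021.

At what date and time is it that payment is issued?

The loss event occurs: 02:15 Feb 16, 2021.
The claim is filed: 02:15 Feb 16, 2021 + 11h10m = 13:25 Feb 16, 2021.
The site inspection is completed: 13:25 Feb 16, 2021 + 4h35m = 18:00 Feb 16, 2021.
The damage estimate is finalized: 18:00 Feb 16, 2021 + 9h55m = 03:55 Feb 17, 2021.
Payment is issued: 03:55 Feb 17, 2021 + 8h25m = 12:20 Feb 17, 2021.

12:20 on February 17, 2021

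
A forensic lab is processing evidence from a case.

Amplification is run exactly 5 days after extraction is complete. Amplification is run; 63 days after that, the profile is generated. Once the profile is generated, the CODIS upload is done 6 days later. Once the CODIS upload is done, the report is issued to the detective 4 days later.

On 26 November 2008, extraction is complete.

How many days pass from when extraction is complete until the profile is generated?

Causal path: extraction is complete → amplification is run → the profile is generated.
Total delay along the path: 5 + 63 = 68 days.

68 days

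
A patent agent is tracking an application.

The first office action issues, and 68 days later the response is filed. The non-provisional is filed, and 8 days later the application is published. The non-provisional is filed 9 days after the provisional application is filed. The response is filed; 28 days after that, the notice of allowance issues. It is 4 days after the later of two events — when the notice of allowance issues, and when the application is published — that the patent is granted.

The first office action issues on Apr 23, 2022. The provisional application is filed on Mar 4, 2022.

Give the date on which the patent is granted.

Aug 1, 2022

The first office action issues: Apr 23, 2022.
The response is filed: Apr 23, 2022 + 68 days = Jun 30, 2022.
The notice of allowance issues: Jun 30, 2022 + 28 days = Jul 28, 2022.
The provisional application is filed: Mar 4, 2022.
The non-provisional is filed: Mar 4, 2022 + 9 days = Mar 13, 2022.
The application is published: Mar 13, 2022 + 8 days = Mar 21, 2022.
Both prerequisites met — the notice of allowance issues (Jul 28, 2022), the application is published (Mar 21, 2022); the later is Jul 28, 2022.
The patent is granted: Jul 28, 2022 + 4 days = Aug 1, 2022.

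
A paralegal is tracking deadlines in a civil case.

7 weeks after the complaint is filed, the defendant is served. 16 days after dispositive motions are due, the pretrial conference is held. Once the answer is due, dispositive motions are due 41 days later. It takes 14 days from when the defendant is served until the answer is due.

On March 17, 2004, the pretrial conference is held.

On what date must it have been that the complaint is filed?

The pretrial conference is held: Mar 17, 2004.
Dispositive motions are due: Mar 17, 2004 − 16 days = Mar 1, 2004.
The answer is due: Mar 1, 2004 − 41 days = Jan 20, 2004.
The defendant is served: Jan 20, 2004 − 14 days = Jan 6, 2004.
The complaint is filed: Jan 6, 2004 − 7 weeks = Nov 18, 2003.

November 18, 2003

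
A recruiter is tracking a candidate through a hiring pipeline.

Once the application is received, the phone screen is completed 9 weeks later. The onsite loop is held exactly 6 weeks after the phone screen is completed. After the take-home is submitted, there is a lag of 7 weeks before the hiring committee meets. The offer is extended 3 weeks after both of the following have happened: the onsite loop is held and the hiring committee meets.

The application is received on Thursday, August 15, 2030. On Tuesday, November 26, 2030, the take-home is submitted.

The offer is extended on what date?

The application is received: Aug 15, 2030.
The phone screen is completed: Aug 15, 2030 + 9 weeks = Oct 17, 2030.
The onsite loop is held: Oct 17, 2030 + 6 weeks = Nov 28, 2030.
The take-home is submitted: Nov 26, 2030.
The hiring committee meets: Nov 26, 2030 + 7 weeks = Jan 14, 2031.
Both prerequisites met — the onsite loop is held (Nov 28, 2030), the hiring committee meets (Jan 14, 2031); the later is Jan 14, 2031.
The offer is extended: Jan 14, 2031 + 3 weeks = Feb 4, 2031.

Tuesday, February 4, 2031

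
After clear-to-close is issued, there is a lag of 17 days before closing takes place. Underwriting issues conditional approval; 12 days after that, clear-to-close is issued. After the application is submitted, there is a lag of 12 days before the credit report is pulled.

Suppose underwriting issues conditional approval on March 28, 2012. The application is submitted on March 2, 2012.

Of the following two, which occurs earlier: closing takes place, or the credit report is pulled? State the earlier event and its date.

The credit report is pulled — March 14, 2012

Underwriting issues conditional approval: Mar 28, 2012.
Clear-to-close is issued: Mar 28, 2012 + 12 days = Apr 9, 2012.
Closing takes place: Apr 9, 2012 + 17 days = Apr 26, 2012.
The application is submitted: Mar 2, 2012.
The credit report is pulled: Mar 2, 2012 + 12 days = Mar 14, 2012.
Comparing: closing takes place on Apr 26, 2012 vs the credit report is pulled on Mar 14, 2012. Earlier: the credit report is pulled.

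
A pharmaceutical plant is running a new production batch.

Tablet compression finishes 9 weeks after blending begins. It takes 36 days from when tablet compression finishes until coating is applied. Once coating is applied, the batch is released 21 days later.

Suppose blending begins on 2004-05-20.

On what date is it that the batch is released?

Blending begins: May 20, 2004.
Tablet compression finishes: May 20, 2004 + 9 weeks = Jul 22, 2004.
Coating is applied: Jul 22, 2004 + 36 days = Aug 27, 2004.
The batch is released: Aug 27, 2004 + 21 days = Sep 17, 2004.

2004-09-17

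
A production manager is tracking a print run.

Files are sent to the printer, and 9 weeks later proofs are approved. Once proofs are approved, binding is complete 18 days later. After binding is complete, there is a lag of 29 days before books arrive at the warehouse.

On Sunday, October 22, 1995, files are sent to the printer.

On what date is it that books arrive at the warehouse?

Files are sent to the printer: Oct 22, 1995.
Proofs are approved: Oct 22, 1995 + 9 weeks = Dec 24, 1995.
Binding is complete: Dec 24, 1995 + 18 days = Jan 11, 1996.
Books arrive at the warehouse: Jan 11, 1996 + 29 days = Feb 9, 1996.

Friday, February 9, 1996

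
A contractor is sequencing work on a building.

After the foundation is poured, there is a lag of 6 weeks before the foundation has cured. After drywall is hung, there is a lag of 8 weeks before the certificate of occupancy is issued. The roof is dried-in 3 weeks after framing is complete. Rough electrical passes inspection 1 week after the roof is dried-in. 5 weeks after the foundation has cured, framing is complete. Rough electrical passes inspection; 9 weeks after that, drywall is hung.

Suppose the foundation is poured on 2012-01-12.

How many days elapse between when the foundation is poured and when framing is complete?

Causal path: the foundation is poured → the foundation has cured → framing is complete.
Total delay along the path: 6 + 5 weeks = 11 weeks = 77 days.

77 days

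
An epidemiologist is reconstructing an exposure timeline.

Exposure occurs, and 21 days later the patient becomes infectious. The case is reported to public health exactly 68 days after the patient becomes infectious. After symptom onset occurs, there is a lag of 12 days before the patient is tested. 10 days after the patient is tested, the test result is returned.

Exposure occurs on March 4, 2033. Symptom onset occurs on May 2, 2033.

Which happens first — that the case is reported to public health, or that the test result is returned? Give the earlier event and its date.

The test result is returned — May 24, 2033

Exposure occurs: Mar 4, 2033.
The patient becomes infectious: Mar 4, 2033 + 21 days = Mar 25, 2033.
The case is reported to public health: Mar 25, 2033 + 68 days = Jun 1, 2033.
Symptom onset occurs: May 2, 2033.
The patient is tested: May 2, 2033 + 12 days = May 14, 2033.
The test result is returned: May 14, 2033 + 10 days = May 24, 2033.
Comparing: the case is reported to public health on Jun 1, 2033 vs the test result is returned on May 24, 2033. Earlier: the test result is returned.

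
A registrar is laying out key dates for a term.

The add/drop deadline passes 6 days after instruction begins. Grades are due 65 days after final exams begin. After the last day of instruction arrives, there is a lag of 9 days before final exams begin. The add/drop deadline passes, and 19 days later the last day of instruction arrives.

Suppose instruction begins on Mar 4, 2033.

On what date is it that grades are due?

Jun 11, 2033

Instruction begins: Mar 4, 2033.
The add/drop deadline passes: Mar 4, 2033 + 6 days = Mar 10, 2033.
The last day of instruction arrives: Mar 10, 2033 + 19 days = Mar 29, 2033.
Final exams begin: Mar 29, 2033 + 9 days = Apr 7, 2033.
Grades are due: Apr 7, 2033 + 65 days = Jun 11, 2033.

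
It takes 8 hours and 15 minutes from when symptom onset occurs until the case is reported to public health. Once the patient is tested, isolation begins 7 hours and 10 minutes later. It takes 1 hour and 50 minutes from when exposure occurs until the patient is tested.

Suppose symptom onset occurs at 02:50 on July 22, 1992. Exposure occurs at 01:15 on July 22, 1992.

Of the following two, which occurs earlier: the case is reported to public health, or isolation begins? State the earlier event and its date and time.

Isolation begins — 10:15 on July 22, 1992

Symptom onset occurs: 02:50 Jul 22, 1992.
The case is reported to public health: 02:50 Jul 22, 1992 + 8h15m = 11:05 Jul 22, 1992.
Exposure occurs: 01:15 Jul 22, 1992.
The patient is tested: 01:15 Jul 22, 1992 + 1h50m = 03:05 Jul 22, 1992.
Isolation begins: 03:05 Jul 22, 1992 + 7h10m = 10:15 Jul 22, 1992.
Comparing: the case is reported to public health at 11:05 Jul 22, 1992 vs isolation begins at 10:15 Jul 22, 1992. Earlier: isolation begins.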